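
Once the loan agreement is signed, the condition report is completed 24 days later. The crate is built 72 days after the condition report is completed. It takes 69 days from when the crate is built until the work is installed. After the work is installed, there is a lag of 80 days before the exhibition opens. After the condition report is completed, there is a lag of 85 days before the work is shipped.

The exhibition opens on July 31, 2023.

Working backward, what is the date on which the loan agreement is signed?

The exhibition opens: Jul 31, 2023.
The work is installed: Jul 31, 2023 − 80 days = May 12, 2023.
The crate is built: May 12, 2023 − 69 days = Mar 4, 2023.
The condition report is completed: Mar 4, 2023 − 72 days = Dec 22, 2022.
The loan agreement is signed: Dec 22, 2022 − 24 days = Nov 28, 2022.

November 28, 2022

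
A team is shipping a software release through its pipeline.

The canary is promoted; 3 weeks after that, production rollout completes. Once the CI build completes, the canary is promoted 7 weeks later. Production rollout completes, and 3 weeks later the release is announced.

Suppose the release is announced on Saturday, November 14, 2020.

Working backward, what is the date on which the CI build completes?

Saturday, August 15, 2020

The release is announced: Nov 14, 2020.
Production rollout completes: Nov 14, 2020 − 3 weeks = Oct 24, 2020.
The canary is promoted: Oct 24, 2020 − 3 weeks = Oct 3, 2020.
The CI build completes: Oct 3, 2020 − 7 weeks = Aug 15, 2020.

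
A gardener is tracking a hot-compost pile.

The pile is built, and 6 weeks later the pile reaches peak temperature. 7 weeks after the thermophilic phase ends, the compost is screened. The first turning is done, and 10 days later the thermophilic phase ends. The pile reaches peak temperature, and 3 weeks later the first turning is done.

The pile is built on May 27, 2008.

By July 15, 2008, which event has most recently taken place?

The pile reaches peak temperature

The pile is built: May 27, 2008.
The pile reaches peak temperature: May 27, 2008 + 6 weeks = Jul 8, 2008.
The first turning is done: Jul 8, 2008 + 3 weeks = Jul 29, 2008.
The thermophilic phase ends: Jul 29, 2008 + 10 days = Aug 8, 2008.
The compost is screened: Aug 8, 2008 + 7 weeks = Sep 26, 2008.
Jul 15, 2008 falls between when the pile reaches peak temperature (Jul 8, 2008) and when the first turning is done (Jul 29, 2008).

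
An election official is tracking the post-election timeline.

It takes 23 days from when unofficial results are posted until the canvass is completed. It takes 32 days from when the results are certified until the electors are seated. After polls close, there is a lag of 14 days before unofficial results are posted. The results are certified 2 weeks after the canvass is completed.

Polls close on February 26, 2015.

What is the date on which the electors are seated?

May 20, 2015

Polls close: Feb 26, 2015.
Unofficial results are posted: Feb 26, 2015 + 14 days = Mar 12, 2015.
The canvass is completed: Mar 12, 2015 + 23 days = Apr 4, 2015.
The results are certified: Apr 4, 2015 + 2 weeks = Apr 18, 2015.
The electors are seated: Apr 18, 2015 + 32 days = May 20, 2015.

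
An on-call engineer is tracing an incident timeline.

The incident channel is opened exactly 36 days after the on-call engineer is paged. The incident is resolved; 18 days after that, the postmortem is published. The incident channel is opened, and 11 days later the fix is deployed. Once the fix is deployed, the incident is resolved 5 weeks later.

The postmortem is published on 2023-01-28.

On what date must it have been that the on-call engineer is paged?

The postmortem is published: Jan 28, 2023.
The incident is resolved: Jan 28, 2023 − 18 days = Jan 10, 2023.
The fix is deployed: Jan 10, 2023 − 5 weeks = Dec 6, 2022.
The incident channel is opened: Dec 6, 2022 − 11 days = Nov 25, 2022.
The on-call engineer is paged: Nov 25, 2022 − 36 days = Oct 20, 2022.

2022-10-20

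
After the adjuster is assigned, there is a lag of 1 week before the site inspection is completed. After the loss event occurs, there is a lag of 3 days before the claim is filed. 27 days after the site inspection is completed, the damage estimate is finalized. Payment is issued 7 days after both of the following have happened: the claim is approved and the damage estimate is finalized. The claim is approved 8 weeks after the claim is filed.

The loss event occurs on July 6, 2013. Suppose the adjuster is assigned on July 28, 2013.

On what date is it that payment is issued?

The loss event occurs: Jul 6, 2013.
The claim is filed: Jul 6, 2013 + 3 days = Jul 9, 2013.
The claim is approved: Jul 9, 2013 + 8 weeks = Sep 3, 2013.
The adjuster is assigned: Jul 28, 2013.
The site inspection is completed: Jul 28, 2013 + 1 week = Aug 4, 2013.
The damage estimate is finalized: Aug 4, 2013 + 27 days = Aug 31, 2013.
Both prerequisites met — the claim is approved (Sep 3, 2013), the damage estimate is finalized (Aug 31, 2013); the later is Sep 3, 2013.
Payment is issued: Sep 3, 2013 + 7 days = Sep 10, 2013.

September 10, 2013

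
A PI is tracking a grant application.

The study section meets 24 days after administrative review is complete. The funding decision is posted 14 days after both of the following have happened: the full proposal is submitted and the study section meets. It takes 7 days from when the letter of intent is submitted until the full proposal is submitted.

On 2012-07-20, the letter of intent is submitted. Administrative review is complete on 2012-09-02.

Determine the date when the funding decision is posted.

The letter of intent is submitted: Jul 20, 2012.
The full proposal is submitted: Jul 20, 2012 + 7 days = Jul 27, 2012.
Administrative review is complete: Sep 2, 2012.
The study section meets: Sep 2, 2012 + 24 days = Sep 26, 2012.
Both prerequisites met — the full proposal is submitted (Jul 27, 2012), the study section meets (Sep 26, 2012); the later is Sep 26, 2012.
The funding decision is posted: Sep 26, 2012 + 14 days = Oct 10, 2012.

2012-10-10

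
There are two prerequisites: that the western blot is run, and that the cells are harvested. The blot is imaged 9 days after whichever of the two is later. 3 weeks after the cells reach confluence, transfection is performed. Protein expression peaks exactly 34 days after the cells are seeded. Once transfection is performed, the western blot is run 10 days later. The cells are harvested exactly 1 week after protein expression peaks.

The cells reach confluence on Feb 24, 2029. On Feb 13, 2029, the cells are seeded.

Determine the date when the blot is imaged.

The cells reach confluence: Feb 24, 2029.
Transfection is performed: Feb 24, 2029 + 3 weeks = Mar 17, 2029.
The western blot is run: Mar 17, 2029 + 10 days = Mar 27, 2029.
The cells are seeded: Feb 13, 2029.
Protein expression peaks: Feb 13, 2029 + 34 days = Mar 19, 2029.
The cells are harvested: Mar 19, 2029 + 1 week = Mar 26, 2029.
Both prerequisites met — the western blot is run (Mar 27, 2029), the cells are harvested (Mar 26, 2029); the later is Mar 27, 2029.
The blot is imaged: Mar 27, 2029 + 9 days = Apr 5, 2029.

Apr 5, 2029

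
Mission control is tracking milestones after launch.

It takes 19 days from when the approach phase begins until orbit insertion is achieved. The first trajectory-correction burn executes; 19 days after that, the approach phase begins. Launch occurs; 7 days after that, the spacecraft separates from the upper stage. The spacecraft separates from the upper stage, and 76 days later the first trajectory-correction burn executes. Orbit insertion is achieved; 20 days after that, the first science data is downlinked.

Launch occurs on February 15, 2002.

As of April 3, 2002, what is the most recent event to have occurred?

Launch occurs: Feb 15, 2002.
The spacecraft separates from the upper stage: Feb 15, 2002 + 7 days = Feb 22, 2002.
The first trajectory-correction burn executes: Feb 22, 2002 + 76 days = May 9, 2002.
The approach phase begins: May 9, 2002 + 19 days = May 28, 2002.
Orbit insertion is achieved: May 28, 2002 + 19 days = Jun 16, 2002.
The first science data is downlinked: Jun 16, 2002 + 20 days = Jul 6, 2002.
Apr 3, 2002 falls between when the spacecraft separates from the upper stage (Feb 22, 2002) and when the first trajectory-correction burn executes (May 9, 2002).

The spacecraft separates from the upper stage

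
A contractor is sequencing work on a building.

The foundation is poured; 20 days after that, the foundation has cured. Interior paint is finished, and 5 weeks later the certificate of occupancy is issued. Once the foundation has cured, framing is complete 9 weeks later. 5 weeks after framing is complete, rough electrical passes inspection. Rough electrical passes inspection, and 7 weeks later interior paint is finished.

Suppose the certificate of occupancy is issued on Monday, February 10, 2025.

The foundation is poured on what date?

Tuesday, July 23, 2024

The certificate of occupancy is issued: Feb 10, 2025.
Interior paint is finished: Feb 10, 2025 − 5 weeks = Jan 6, 2025.
Rough electrical passes inspection: Jan 6, 2025 − 7 weeks = Nov 18, 2024.
Framing is complete: Nov 18, 2024 − 5 weeks = Oct 14, 2024.
The foundation has cured: Oct 14, 2024 − 9 weeks = Aug 12, 2024.
The foundation is poured: Aug 12, 2024 − 20 days = Jul 23, 2024.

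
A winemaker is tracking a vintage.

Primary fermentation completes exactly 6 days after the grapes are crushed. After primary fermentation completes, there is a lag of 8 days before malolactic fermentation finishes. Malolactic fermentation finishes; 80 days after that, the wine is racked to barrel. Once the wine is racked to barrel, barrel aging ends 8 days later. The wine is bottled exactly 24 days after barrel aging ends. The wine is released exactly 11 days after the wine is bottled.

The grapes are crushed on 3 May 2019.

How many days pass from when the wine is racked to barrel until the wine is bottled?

Causal path: the wine is racked to barrel → barrel aging ends → the wine is bottled.
Total delay along the path: 8 + 24 = 32 days.

32 days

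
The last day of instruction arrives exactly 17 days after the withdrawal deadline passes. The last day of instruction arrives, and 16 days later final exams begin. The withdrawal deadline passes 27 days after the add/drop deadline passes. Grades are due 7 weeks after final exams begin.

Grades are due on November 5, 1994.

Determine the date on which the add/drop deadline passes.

Grades are due: Nov 5, 1994.
Final exams begin: Nov 5, 1994 − 7 weeks = Sep 17, 1994.
The last day of instruction arrives: Sep 17, 1994 − 16 days = Sep 1, 1994.
The withdrawal deadline passes: Sep 1, 1994 − 17 days = Aug 15, 1994.
The add/drop deadline passes: Aug 15, 1994 − 27 days = Jul 19, 1994.

July 19, 1994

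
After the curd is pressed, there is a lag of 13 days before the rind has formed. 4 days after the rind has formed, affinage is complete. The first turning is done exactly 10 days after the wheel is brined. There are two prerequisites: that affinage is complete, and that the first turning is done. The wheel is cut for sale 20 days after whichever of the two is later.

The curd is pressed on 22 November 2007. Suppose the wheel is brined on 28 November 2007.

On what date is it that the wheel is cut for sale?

The curd is pressed: Nov 22, 2007.
The rind has formed: Nov 22, 2007 + 13 days = Dec 5, 2007.
Affinage is complete: Dec 5, 2007 + 4 days = Dec 9, 2007.
The wheel is brined: Nov 28, 2007.
The first turning is done: Nov 28, 2007 + 10 days = Dec 8, 2007.
Both prerequisites met — affinage is complete (Dec 9, 2007), the first turning is done (Dec 8, 2007); the later is Dec 9, 2007.
The wheel is cut for sale: Dec 9, 2007 + 20 days = Dec 29, 2007.

29 December 2007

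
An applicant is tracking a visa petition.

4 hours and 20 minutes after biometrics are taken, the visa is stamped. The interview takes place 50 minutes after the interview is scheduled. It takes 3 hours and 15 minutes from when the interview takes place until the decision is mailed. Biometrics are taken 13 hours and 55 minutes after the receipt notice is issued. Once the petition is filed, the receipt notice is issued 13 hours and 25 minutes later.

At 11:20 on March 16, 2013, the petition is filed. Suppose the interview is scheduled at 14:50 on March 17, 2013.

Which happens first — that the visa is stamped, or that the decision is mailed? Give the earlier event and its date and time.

The decision is mailed — 18:55 on March 17, 2013

The petition is filed: 11:20 Mar 16, 2013.
The receipt notice is issued: 11:20 Mar 16, 2013 + 13h25m = 00:45 Mar 17, 2013.
Biometrics are taken: 00:45 Mar 17, 2013 + 13h55m = 14:40 Mar 17, 2013.
The visa is stamped: 14:40 Mar 17, 2013 + 4h20m = 19:00 Mar 17, 2013.
The interview is scheduled: 14:50 Mar 17, 2013.
The interview takes place: 14:50 Mar 17, 2013 + 50m = 15:40 Mar 17, 2013.
The decision is mailed: 15:40 Mar 17, 2013 + 3h15m = 18:55 Mar 17, 2013.
Comparing: the visa is stamped at 19:00 Mar 17, 2013 vs the decision is mailed at 18:55 Mar 17, 2013. Earlier: the decision is mailed.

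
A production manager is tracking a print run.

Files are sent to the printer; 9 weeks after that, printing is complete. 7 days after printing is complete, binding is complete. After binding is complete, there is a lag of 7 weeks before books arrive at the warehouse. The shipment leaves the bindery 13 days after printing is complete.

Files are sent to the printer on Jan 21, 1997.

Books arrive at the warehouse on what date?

Files are sent to the printer: Jan 21, 1997.
Printing is complete: Jan 21, 1997 + 9 weeks = Mar 25, 1997.
Binding is complete: Mar 25, 1997 + 7 days = Apr 1, 1997.
Books arrive at the warehouse: Apr 1, 1997 + 7 weeks = May 20, 1997.

May 20, 1997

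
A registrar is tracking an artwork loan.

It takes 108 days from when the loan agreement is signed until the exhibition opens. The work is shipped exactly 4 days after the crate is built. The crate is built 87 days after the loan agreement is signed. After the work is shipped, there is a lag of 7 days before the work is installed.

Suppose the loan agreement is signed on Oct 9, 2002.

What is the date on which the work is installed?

The loan agreement is signed: Oct 9, 2002.
The crate is built: Oct 9, 2002 + 87 days = Jan 4, 2003.
The work is shipped: Jan 4, 2003 + 4 days = Jan 8, 2003.
The work is installed: Jan 8, 2003 + 7 days = Jan 15, 2003.

Jan 15, 2003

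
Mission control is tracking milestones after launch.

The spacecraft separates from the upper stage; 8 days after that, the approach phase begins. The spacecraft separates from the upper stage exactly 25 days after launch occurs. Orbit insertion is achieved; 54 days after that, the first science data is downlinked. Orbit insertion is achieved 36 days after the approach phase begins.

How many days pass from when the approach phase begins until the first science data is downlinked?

90 days

Causal path: the approach phase begins → orbit insertion is achieved → the first science data is downlinked.
Total delay along the path: 36 + 54 = 90 days.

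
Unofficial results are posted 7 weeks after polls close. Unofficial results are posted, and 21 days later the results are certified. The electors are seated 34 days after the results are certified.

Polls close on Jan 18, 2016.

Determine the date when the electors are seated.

Polls close: Jan 18, 2016.
Unofficial results are posted: Jan 18, 2016 + 7 weeks = Mar 7, 2016.
The results are certified: Mar 7, 2016 + 21 days = Mar 28, 2016.
The electors are seated: Mar 28, 2016 + 34 days = May 1, 2016.

May 1, 2016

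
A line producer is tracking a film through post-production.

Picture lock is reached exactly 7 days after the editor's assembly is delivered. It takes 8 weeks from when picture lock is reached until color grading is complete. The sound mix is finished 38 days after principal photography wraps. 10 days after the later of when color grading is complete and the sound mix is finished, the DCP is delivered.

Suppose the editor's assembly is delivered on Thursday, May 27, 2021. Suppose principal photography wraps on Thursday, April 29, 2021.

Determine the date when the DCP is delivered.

Sunday, August 8, 2021

The editor's assembly is delivered: May 27, 2021.
Picture lock is reached: May 27, 2021 + 7 days = Jun 3, 2021.
Color grading is complete: Jun 3, 2021 + 8 weeks = Jul 29, 2021.
Principal photography wraps: Apr 29, 2021.
The sound mix is finished: Apr 29, 2021 + 38 days = Jun 6, 2021.
Both prerequisites met — color grading is complete (Jul 29, 2021), the sound mix is finished (Jun 6, 2021); the later is Jul 29, 2021.
The DCP is delivered: Jul 29, 2021 + 10 days = Aug 8, 2021.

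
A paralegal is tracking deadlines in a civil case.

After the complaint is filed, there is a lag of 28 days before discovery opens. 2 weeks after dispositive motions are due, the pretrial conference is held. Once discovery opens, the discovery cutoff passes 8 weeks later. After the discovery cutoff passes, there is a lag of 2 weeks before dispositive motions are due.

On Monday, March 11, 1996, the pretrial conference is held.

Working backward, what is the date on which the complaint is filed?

Monday, November 20, 1995

The pretrial conference is held: Mar 11, 1996.
Dispositive motions are due: Mar 11, 1996 − 2 weeks = Feb 26, 1996.
The discovery cutoff passes: Feb 26, 1996 − 2 weeks = Feb 12, 1996.
Discovery opens: Feb 12, 1996 − 8 weeks = Dec 18, 1995.
The complaint is filed: Dec 18, 1995 − 28 days = Nov 20, 1995.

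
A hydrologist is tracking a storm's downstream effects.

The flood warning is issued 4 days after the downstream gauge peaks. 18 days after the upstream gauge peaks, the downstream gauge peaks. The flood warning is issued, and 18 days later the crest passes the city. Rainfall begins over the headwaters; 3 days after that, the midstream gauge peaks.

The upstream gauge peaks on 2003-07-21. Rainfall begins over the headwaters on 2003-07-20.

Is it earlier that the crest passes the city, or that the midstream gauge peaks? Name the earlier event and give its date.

The upstream gauge peaks: Jul 21, 2003.
The downstream gauge peaks: Jul 21, 2003 + 18 days = Aug 8, 2003.
The flood warning is issued: Aug 8, 2003 + 4 days = Aug 12, 2003.
The crest passes the city: Aug 12, 2003 + 18 days = Aug 30, 2003.
Rainfall begins over the headwaters: Jul 20, 2003.
The midstream gauge peaks: Jul 20, 2003 + 3 days = Jul 23, 2003.
Comparing: the crest passes the city on Aug 30, 2003 vs the midstream gauge peaks on Jul 23, 2003. Earlier: the midstream gauge peaks.

The midstream gauge peaks — 2003-07-23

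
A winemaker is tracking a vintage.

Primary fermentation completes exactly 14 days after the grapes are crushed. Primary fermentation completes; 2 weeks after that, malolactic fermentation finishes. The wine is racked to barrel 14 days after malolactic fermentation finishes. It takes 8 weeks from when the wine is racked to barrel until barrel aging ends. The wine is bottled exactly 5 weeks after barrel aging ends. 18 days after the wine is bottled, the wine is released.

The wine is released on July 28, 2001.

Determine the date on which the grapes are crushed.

February 27, 2001

The wine is released: Jul 28, 2001.
The wine is bottled: Jul 28, 2001 − 18 days = Jul 10, 2001.
Barrel aging ends: Jul 10, 2001 − 5 weeks = Jun 5, 2001.
The wine is racked to barrel: Jun 5, 2001 − 8 weeks = Apr 10, 2001.
Malolactic fermentation finishes: Apr 10, 2001 − 14 days = Mar 27, 2001.
Primary fermentation completes: Mar 27, 2001 − 2 weeks = Mar 13, 2001.
The grapes are crushed: Mar 13, 2001 − 14 days = Feb 27, 2001.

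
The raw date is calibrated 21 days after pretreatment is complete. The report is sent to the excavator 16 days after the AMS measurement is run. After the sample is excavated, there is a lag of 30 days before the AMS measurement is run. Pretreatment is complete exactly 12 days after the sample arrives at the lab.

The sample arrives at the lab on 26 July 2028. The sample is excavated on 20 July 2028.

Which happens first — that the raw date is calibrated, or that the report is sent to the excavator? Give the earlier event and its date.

The raw date is calibrated — 28 August 2028

The sample arrives at the lab: Jul 26, 2028.
Pretreatment is complete: Jul 26, 2028 + 12 days = Aug 7, 2028.
The raw date is calibrated: Aug 7, 2028 + 21 days = Aug 28, 2028.
The sample is excavated: Jul 20, 2028.
The AMS measurement is run: Jul 20, 2028 + 30 days = Aug 19, 2028.
The report is sent to the excavator: Aug 19, 2028 + 16 days = Sep 4, 2028.
Comparing: the raw date is calibrated on Aug 28, 2028 vs the report is sent to the excavator on Sep 4, 2028. Earlier: the raw date is calibrated.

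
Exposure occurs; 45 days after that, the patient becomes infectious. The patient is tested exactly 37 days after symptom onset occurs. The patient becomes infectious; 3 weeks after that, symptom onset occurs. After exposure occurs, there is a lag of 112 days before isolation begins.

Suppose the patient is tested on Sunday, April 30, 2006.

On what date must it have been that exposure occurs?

The patient is tested: Apr 30, 2006.
Symptom onset occurs: Apr 30, 2006 − 37 days = Mar 24, 2006.
The patient becomes infectious: Mar 24, 2006 − 3 weeks = Mar 3, 2006.
Exposure occurs: Mar 3, 2006 − 45 days = Jan 17, 2006.

Tuesday, January 17, 2006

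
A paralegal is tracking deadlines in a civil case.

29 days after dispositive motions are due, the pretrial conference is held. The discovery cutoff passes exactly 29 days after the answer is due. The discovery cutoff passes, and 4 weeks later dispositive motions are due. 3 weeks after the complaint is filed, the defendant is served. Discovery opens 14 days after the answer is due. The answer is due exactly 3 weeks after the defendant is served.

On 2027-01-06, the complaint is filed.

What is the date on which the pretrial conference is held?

The complaint is filed: Jan 6, 2027.
The defendant is served: Jan 6, 2027 + 3 weeks = Jan 27, 2027.
The answer is due: Jan 27, 2027 + 3 weeks = Feb 17, 2027.
The discovery cutoff passes: Feb 17, 2027 + 29 days = Mar 18, 2027.
Dispositive motions are due: Mar 18, 2027 + 4 weeks = Apr 15, 2027.
The pretrial conference is held: Apr 15, 2027 + 29 days = May 14, 2027.

2027-05-14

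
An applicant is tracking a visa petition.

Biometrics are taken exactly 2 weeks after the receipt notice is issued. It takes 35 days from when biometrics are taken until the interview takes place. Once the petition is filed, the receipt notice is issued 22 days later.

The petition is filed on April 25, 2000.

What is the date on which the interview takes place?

The petition is filed: Apr 25, 2000.
The receipt notice is issued: Apr 25, 2000 + 22 days = May 17, 2000.
Biometrics are taken: May 17, 2000 + 2 weeks = May 31, 2000.
The interview takes place: May 31, 2000 + 35 days = Jul 5, 2000.

July 5, 2000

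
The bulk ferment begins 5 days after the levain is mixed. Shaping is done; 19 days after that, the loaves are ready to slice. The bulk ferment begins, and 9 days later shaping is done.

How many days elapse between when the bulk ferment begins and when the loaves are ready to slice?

Causal path: the bulk ferment begins → shaping is done → the loaves are ready to slice.
Total delay along the path: 9 + 19 = 28 days.

28 days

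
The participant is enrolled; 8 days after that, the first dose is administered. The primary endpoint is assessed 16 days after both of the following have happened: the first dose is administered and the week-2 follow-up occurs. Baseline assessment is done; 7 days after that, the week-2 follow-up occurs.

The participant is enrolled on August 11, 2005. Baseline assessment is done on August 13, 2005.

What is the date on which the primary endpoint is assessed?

September 5, 2005

The participant is enrolled: Aug 11, 2005.
The first dose is administered: Aug 11, 2005 + 8 days = Aug 19, 2005.
Baseline assessment is done: Aug 13, 2005.
The week-2 follow-up occurs: Aug 13, 2005 + 7 days = Aug 20, 2005.
Both prerequisites met — the first dose is administered (Aug 19, 2005), the week-2 follow-up occurs (Aug 20, 2005); the later is Aug 20, 2005.
The primary endpoint is assessed: Aug 20, 2005 + 16 days = Sep 5, 2005.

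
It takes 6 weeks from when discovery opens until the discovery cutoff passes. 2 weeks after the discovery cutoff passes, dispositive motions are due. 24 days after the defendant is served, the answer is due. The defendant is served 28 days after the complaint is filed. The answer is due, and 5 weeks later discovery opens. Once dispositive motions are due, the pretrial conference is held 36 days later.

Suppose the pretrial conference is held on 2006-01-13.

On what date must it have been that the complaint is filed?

The pretrial conference is held: Jan 13, 2006.
Dispositive motions are due: Jan 13, 2006 − 36 days = Dec 8, 2005.
The discovery cutoff passes: Dec 8, 2005 − 2 weeks = Nov 24, 2005.
Discovery opens: Nov 24, 2005 − 6 weeks = Oct 13, 2005.
The answer is due: Oct 13, 2005 − 5 weeks = Sep 8, 2005.
The defendant is served: Sep 8, 2005 − 24 days = Aug 15, 2005.
The complaint is filed: Aug 15, 2005 − 28 days = Jul 18, 2005.

2005-07-18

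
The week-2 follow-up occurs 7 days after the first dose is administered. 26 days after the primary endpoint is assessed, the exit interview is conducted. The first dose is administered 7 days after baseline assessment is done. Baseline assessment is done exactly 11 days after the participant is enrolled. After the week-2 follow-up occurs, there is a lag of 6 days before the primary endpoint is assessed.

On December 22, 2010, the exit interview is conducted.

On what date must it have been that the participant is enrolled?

October 26, 2010

The exit interview is conducted: Dec 22, 2010.
The primary endpoint is assessed: Dec 22, 2010 − 26 days = Nov 26, 2010.
The week-2 follow-up occurs: Nov 26, 2010 − 6 days = Nov 20, 2010.
The first dose is administered: Nov 20, 2010 − 7 days = Nov 13, 2010.
Baseline assessment is done: Nov 13, 2010 − 7 days = Nov 6, 2010.
The participant is enrolled: Nov 6, 2010 − 11 days = Oct 26, 2010.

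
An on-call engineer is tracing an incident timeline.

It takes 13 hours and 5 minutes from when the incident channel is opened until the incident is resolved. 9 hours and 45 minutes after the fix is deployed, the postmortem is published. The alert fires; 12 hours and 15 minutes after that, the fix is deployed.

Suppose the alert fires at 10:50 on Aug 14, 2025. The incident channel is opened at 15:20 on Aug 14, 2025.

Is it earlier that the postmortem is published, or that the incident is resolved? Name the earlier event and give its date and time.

The alert fires: 10:50 Aug 14, 2025.
The fix is deployed: 10:50 Aug 14, 2025 + 12h15m = 23:05 Aug 14, 2025.
The postmortem is published: 23:05 Aug 14, 2025 + 9h45m = 08:50 Aug 15, 2025.
The incident channel is opened: 15:20 Aug 14, 2025.
The incident is resolved: 15:20 Aug 14, 2025 + 13h05m = 04:25 Aug 15, 2025.
Comparing: the postmortem is published at 08:50 Aug 15, 2025 vs the incident is resolved at 04:25 Aug 15, 2025. Earlier: the incident is resolved.

The incident is resolved — 04:25 on Aug 15, 2025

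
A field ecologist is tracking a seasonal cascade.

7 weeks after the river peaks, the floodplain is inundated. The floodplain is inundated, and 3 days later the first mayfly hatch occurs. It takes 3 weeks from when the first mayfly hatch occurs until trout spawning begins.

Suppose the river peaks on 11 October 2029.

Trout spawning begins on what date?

23 December 2029

The river peaks: Oct 11, 2029.
The floodplain is inundated: Oct 11, 2029 + 7 weeks = Nov 29, 2029.
The first mayfly hatch occurs: Nov 29, 2029 + 3 days = Dec 2, 2029.
Trout spawning begins: Dec 2, 2029 + 3 weeks = Dec 23, 2029.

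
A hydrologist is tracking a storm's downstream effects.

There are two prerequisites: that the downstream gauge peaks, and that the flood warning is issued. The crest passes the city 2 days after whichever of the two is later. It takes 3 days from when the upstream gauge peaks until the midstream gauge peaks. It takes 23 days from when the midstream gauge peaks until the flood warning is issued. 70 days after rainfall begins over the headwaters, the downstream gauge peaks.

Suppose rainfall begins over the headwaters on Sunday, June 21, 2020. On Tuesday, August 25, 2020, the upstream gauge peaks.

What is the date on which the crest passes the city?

Tuesday, September 22, 2020

Rainfall begins over the headwaters: Jun 21, 2020.
The downstream gauge peaks: Jun 21, 2020 + 70 days = Aug 30, 2020.
The upstream gauge peaks: Aug 25, 2020.
The midstream gauge peaks: Aug 25, 2020 + 3 days = Aug 28, 2020.
The flood warning is issued: Aug 28, 2020 + 23 days = Sep 20, 2020.
Both prerequisites met — the downstream gauge peaks (Aug 30, 2020), the flood warning is issued (Sep 20, 2020); the later is Sep 20, 2020.
The crest passes the city: Sep 20, 2020 + 2 days = Sep 22, 2020.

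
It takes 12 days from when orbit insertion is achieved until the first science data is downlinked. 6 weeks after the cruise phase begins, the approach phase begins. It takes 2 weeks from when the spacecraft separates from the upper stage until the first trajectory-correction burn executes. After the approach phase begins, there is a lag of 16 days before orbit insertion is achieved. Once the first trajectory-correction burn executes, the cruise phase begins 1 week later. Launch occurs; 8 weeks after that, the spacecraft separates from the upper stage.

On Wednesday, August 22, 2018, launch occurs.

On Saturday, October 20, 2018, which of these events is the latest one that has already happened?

Launch occurs: Aug 22, 2018.
The spacecraft separates from the upper stage: Aug 22, 2018 + 8 weeks = Oct 17, 2018.
The first trajectory-correction burn executes: Oct 17, 2018 + 2 weeks = Oct 31, 2018.
The cruise phase begins: Oct 31, 2018 + 1 week = Nov 7, 2018.
The approach phase begins: Nov 7, 2018 + 6 weeks = Dec 19, 2018.
Orbit insertion is achieved: Dec 19, 2018 + 16 days = Jan 4, 2019.
The first science data is downlinked: Jan 4, 2019 + 12 days = Jan 16, 2019.
Oct 20, 2018 falls between when the spacecraft separates from the upper stage (Oct 17, 2018) and when the first trajectory-correction burn executes (Oct 31, 2018).

The spacecraft separates from the upper stage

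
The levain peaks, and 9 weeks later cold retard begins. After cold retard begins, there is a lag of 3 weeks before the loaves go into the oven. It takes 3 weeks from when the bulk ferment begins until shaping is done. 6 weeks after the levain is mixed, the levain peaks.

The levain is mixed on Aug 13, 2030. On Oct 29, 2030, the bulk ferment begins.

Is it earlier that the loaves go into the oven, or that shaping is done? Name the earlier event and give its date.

Shaping is done — Nov 19, 2030

The levain is mixed: Aug 13, 2030.
The levain peaks: Aug 13, 2030 + 6 weeks = Sep 24, 2030.
Cold retard begins: Sep 24, 2030 + 9 weeks = Nov 26, 2030.
The loaves go into the oven: Nov 26, 2030 + 3 weeks = Dec 17, 2030.
The bulk ferment begins: Oct 29, 2030.
Shaping is done: Oct 29, 2030 + 3 weeks = Nov 19, 2030.
Comparing: the loaves go into the oven on Dec 17, 2030 vs shaping is done on Nov 19, 2030. Earlier: shaping is done.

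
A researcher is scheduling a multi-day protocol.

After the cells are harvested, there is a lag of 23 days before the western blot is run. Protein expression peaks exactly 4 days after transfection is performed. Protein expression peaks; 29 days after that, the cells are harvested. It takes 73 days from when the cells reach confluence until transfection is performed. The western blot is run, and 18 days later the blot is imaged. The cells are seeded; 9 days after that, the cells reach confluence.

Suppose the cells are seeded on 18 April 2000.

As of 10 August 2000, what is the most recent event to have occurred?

The cells are seeded: Apr 18, 2000.
The cells reach confluence: Apr 18, 2000 + 9 days = Apr 27, 2000.
Transfection is performed: Apr 27, 2000 + 73 days = Jul 9, 2000.
Protein expression peaks: Jul 9, 2000 + 4 days = Jul 13, 2000.
The cells are harvested: Jul 13, 2000 + 29 days = Aug 11, 2000.
The western blot is run: Aug 11, 2000 + 23 days = Sep 3, 2000.
The blot is imaged: Sep 3, 2000 + 18 days = Sep 21, 2000.
Aug 10, 2000 falls between when protein expression peaks (Jul 13, 2000) and when the cells are harvested (Aug 11, 2000).

Protein expression peaks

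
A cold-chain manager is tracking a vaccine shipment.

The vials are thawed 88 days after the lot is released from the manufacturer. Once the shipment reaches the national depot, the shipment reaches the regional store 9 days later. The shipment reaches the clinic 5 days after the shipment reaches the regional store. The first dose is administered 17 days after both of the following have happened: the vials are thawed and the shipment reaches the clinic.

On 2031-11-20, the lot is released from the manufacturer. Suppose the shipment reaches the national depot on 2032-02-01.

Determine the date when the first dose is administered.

2032-03-04

The lot is released from the manufacturer: Nov 20, 2031.
The vials are thawed: Nov 20, 2031 + 88 days = Feb 16, 2032.
The shipment reaches the national depot: Feb 1, 2032.
The shipment reaches the regional store: Feb 1, 2032 + 9 days = Feb 10, 2032.
The shipment reaches the clinic: Feb 10, 2032 + 5 days = Feb 15, 2032.
Both prerequisites met — the vials are thawed (Feb 16, 2032), the shipment reaches the clinic (Feb 15, 2032); the later is Feb 16, 2032.
The first dose is administered: Feb 16, 2032 + 17 days = Mar 4, 2032.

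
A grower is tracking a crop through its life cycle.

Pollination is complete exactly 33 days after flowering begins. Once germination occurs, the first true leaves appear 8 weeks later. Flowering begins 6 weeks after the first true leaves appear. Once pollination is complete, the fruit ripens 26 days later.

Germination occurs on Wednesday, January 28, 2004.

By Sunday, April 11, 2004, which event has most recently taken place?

The first true leaves appear

Germination occurs: Jan 28, 2004.
The first true leaves appear: Jan 28, 2004 + 8 weeks = Mar 24, 2004.
Flowering begins: Mar 24, 2004 + 6 weeks = May 5, 2004.
Pollination is complete: May 5, 2004 + 33 days = Jun 7, 2004.
The fruit ripens: Jun 7, 2004 + 26 days = Jul 3, 2004.
Apr 11, 2004 falls between when the first true leaves appear (Mar 24, 2004) and when flowering begins (May 5, 2004).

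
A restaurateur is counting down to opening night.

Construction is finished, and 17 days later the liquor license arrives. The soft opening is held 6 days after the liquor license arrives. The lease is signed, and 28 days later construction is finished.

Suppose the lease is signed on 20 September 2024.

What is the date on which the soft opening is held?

10 November 2024

The lease is signed: Sep 20, 2024.
Construction is finished: Sep 20, 2024 + 28 days = Oct 18, 2024.
The liquor license arrives: Oct 18, 2024 + 17 days = Nov 4, 2024.
The soft opening is held: Nov 4, 2024 + 6 days = Nov 10, 2024.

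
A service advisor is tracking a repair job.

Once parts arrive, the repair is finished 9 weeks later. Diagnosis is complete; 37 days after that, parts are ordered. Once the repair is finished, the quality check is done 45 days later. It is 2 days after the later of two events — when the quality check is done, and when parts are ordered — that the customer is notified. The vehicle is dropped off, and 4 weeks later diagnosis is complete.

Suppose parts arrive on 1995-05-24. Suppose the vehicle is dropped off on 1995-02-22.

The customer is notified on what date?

Parts arrive: May 24, 1995.
The repair is finished: May 24, 1995 + 9 weeks = Jul 26, 1995.
The quality check is done: Jul 26, 1995 + 45 days = Sep 9, 1995.
The vehicle is dropped off: Feb 22, 1995.
Diagnosis is complete: Feb 22, 1995 + 4 weeks = Mar 22, 1995.
Parts are ordered: Mar 22, 1995 + 37 days = Apr 28, 1995.
Both prerequisites met — the quality check is done (Sep 9, 1995), parts are ordered (Apr 28, 1995); the later is Sep 9, 1995.
The customer is notified: Sep 9, 1995 + 2 days = Sep 11, 1995.

1995-09-11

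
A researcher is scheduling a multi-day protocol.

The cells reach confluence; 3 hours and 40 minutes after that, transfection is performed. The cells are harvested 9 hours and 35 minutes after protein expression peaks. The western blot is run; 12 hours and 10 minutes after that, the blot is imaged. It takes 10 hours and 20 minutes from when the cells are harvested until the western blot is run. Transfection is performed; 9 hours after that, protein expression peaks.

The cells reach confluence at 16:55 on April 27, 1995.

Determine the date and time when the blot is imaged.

13:40 on April 29, 1995

The cells reach confluence: 16:55 Apr 27, 1995.
Transfection is performed: 16:55 Apr 27, 1995 + 3h40m = 20:35 Apr 27, 1995.
Protein expression peaks: 20:35 Apr 27, 1995 + 9h = 05:35 Apr 28, 1995.
The cells are harvested: 05:35 Apr 28, 1995 + 9h35m = 15:10 Apr 28, 1995.
The western blot is run: 15:10 Apr 28, 1995 + 10h20m = 01:30 Apr 29, 1995.
The blot is imaged: 01:30 Apr 29, 1995 + 12h10m = 13:40 Apr 29, 1995.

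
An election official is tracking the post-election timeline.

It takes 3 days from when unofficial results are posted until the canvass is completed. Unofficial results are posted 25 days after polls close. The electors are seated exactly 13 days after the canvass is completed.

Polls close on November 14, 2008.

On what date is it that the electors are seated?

Polls close: Nov 14, 2008.
Unofficial results are posted: Nov 14, 2008 + 25 days = Dec 9, 2008.
The canvass is completed: Dec 9, 2008 + 3 days = Dec 12, 2008.
The electors are seated: Dec 12, 2008 + 13 days = Dec 25, 2008.

December 25, 2008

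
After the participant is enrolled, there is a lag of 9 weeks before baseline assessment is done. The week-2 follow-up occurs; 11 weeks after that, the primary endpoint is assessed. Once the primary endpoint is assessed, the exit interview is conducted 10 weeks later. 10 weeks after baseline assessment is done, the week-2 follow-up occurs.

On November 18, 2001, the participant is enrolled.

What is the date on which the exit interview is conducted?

The participant is enrolled: Nov 18, 2001.
Baseline assessment is done: Nov 18, 2001 + 9 weeks = Jan 20, 2002.
The week-2 follow-up occurs: Jan 20, 2002 + 10 weeks = Mar 31, 2002.
The primary endpoint is assessed: Mar 31, 2002 + 11 weeks = Jun 16, 2002.
The exit interview is conducted: Jun 16, 2002 + 10 weeks = Aug 25, 2002.

August 25, 2002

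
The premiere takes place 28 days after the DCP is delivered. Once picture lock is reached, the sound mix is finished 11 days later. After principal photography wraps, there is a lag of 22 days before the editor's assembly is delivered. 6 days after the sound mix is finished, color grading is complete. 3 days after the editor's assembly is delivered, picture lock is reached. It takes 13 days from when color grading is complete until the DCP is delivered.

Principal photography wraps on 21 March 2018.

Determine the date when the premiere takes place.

Principal photography wraps: Mar 21, 2018.
The editor's assembly is delivered: Mar 21, 2018 + 22 days = Apr 12, 2018.
Picture lock is reached: Apr 12, 2018 + 3 days = Apr 15, 2018.
The sound mix is finished: Apr 15, 2018 + 11 days = Apr 26, 2018.
Color grading is complete: Apr 26, 2018 + 6 days = May 2, 2018.
The DCP is delivered: May 2, 2018 + 13 days = May 15, 2018.
The premiere takes place: May 15, 2018 + 28 days = Jun 12, 2018.

12 June 2018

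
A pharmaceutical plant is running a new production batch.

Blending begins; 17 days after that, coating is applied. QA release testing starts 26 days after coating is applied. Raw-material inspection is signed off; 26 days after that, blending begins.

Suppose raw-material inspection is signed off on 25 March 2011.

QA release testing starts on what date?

2 June 2011

Raw-material inspection is signed off: Mar 25, 2011.
Blending begins: Mar 25, 2011 + 26 days = Apr 20, 2011.
Coating is applied: Apr 20, 2011 + 17 days = May 7, 2011.
QA release testing starts: May 7, 2011 + 26 days = Jun 2, 2011.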